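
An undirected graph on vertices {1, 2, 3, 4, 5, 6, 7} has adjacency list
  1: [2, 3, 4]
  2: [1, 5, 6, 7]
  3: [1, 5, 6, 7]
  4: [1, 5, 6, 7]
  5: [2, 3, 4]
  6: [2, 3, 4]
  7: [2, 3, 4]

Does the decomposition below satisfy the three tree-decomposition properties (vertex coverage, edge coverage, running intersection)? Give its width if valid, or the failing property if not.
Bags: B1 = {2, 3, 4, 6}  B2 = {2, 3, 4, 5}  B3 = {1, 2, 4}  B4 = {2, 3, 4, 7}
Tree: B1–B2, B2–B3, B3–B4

No — edge (3,1) lies in no bag.

A tree decomposition must satisfy three properties: every vertex lies in some bag; for every edge, both endpoints lie together in some bag; and for every vertex, the bags containing it form a connected subtree. Here edge (3,1) lies in no bag, so the decomposition is invalid.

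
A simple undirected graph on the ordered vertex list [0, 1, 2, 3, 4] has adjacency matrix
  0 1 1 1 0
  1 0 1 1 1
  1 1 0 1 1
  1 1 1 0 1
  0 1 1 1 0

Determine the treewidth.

A width-3 tree decomposition is:
Bags: B1 = {1, 2, 3, 4}  B2 = {0, 1, 2, 3}
Tree: B1–B2
The largest bag has 4 vertices, giving width 3; this decomposition certifies tw(G) ≤ 3. Conversely, {0, 1, 2, 3} is a clique of size 4, and the vertices of any clique must share a bag in every tree decomposition; so some bag has ≥ 4 vertices and tw(G) ≥ 3. Therefore the treewidth is 3.

3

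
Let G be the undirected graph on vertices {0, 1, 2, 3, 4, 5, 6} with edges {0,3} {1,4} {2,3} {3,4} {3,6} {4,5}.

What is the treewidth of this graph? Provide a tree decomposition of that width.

Every bag has size at most 2, so the width is 2 − 1 = 1 and tw(G) ≤ 1. Any graph with an edge has treewidth ≥ 1, and G has the edge 6–3. Combining the bounds, tw(G) = 1.

Treewidth 1.
One optimal decomposition is:
Bags: B1 = {3, 6}  B2 = {0, 3}  B3 = {3, 4}  B4 = {2, 3}  B5 = {1, 4}  B6 = {4, 5}
Tree: B1–B2, B1–B3, B1–B4, B3–B5, B5–B6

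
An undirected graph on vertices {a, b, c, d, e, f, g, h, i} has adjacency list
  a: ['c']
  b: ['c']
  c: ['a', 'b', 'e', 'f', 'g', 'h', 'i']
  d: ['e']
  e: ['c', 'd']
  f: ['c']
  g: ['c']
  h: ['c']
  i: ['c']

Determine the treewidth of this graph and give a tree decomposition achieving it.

The largest bag has 2 vertices, giving width 1; this decomposition certifies tw(G) ≤ 1. Since G has at least one edge (e.g. b–c), it is not an edgeless graph, so tw(G) ≥ 1. Combining the bounds, tw(G) = 1.

Treewidth 1.
Bags: B1 = {b, c}  B2 = {c, i}  B3 = {c, g}  B4 = {c, h}  B5 = {c, e}  B6 = {a, c}  B7 = {d, e}  B8 = {c, f}
Tree: B1–B2, B2–B3, B2–B4, B1–B5, B4–B6, B5–B7, B3–B8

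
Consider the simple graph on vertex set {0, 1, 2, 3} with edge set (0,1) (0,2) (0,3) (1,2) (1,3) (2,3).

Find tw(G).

3

A width-3 tree decomposition is:
Bags: B1 = {0, 1, 2, 3}
Tree: (single bag)
A single bag containing all 4 vertices is trivially a valid decomposition of width 3. Conversely, {0, 1, 2, 3} is a clique of size 4, and the vertices of any clique must share a bag in every tree decomposition; so some bag has ≥ 4 vertices and tw(G) ≥ 3. The upper and lower bounds meet at 3, so that is the treewidth.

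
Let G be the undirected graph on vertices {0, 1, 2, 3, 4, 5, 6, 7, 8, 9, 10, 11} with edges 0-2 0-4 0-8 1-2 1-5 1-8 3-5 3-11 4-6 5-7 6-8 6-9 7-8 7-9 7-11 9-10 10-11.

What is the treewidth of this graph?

3

A width-3 tree decomposition is:
Bags: B1 = {3, 9, 10, 11}  B2 = {3, 7, 9, 11}  B3 = {3, 5, 7, 9}  B4 = {5, 6, 7, 9}  B5 = {5, 6, 7, 8}  B6 = {1, 5, 6, 8}  B7 = {1, 4, 6, 8}  B8 = {0, 1, 4, 8}  B9 = {0, 1, 2, 4}
Tree: B1–B2, B2–B3, B3–B4, B4–B5, B5–B6, B6–B7, B7–B8, B8–B9
Each bag holds 4 vertices, so the decomposition has width 3, which upper-bounds the treewidth. For the lower bound: the 4 vertex sets {3,10,11}, {9}, {7}, {1,5,6,8} are disjoint, each induces a connected subgraph, and every pair is joined by at least one edge of G. Contracting each set to a single vertex therefore yields K_{4} as a minor, and since treewidth is minor-monotone, tw(G) ≥ tw(K_{4}) = 3. Combining the bounds, tw(G) = 3.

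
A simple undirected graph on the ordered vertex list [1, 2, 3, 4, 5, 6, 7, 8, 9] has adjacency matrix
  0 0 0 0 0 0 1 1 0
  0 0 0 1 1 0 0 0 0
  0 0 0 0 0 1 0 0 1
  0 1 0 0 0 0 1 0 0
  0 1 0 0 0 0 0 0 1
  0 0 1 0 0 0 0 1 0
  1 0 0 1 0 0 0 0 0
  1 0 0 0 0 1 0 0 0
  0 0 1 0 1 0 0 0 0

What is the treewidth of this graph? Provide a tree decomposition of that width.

Every bag has size at most 3, so the width is 3 − 1 = 2 and tw(G) ≤ 2. Since 8–1–7–4–2–5–9–3–6–8 is a cycle in G, G is not acyclic. Forests are exactly the graphs of treewidth ≤ 1, so tw(G) ≥ 2. The upper and lower bounds meet at 2, so that is the treewidth.

Treewidth 2.
One such decomposition:
Bags: B1 = {1, 7, 8}  B2 = {4, 7, 8}  B3 = {2, 4, 8}  B4 = {2, 5, 8}  B5 = {5, 8, 9}  B6 = {3, 8, 9}  B7 = {3, 6, 8}
Tree: B1–B2, B2–B3, B3–B4, B4–B5, B5–B6, B6–B7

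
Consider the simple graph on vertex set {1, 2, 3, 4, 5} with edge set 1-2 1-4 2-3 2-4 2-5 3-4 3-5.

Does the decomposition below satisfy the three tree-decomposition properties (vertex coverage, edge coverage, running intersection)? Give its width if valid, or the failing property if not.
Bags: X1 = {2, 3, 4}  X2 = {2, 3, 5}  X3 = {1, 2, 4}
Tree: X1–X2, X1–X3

Vertex coverage: the bags together contain {1, 2, 3, 4, 5}, the full vertex set. Edge coverage: each edge of G has both endpoints in at least one bag. Running intersection: for every vertex, the bags containing it form a connected subtree. All three properties hold, so this is a valid tree decomposition of width max|bag| − 1 = 2, and hence tw(G) ≤ 2.

Yes; width 2.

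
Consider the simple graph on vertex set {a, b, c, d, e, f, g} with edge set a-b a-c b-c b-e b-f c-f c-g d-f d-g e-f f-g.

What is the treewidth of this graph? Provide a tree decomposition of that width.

Each bag holds 3 vertices, so the decomposition has width 2, which upper-bounds the treewidth. For the lower bound, the 3 vertices {a, b, c} are pairwise adjacent, and any tree decomposition puts a clique entirely inside one bag — forcing width ≥ 2. Hence tw(G) = 2 exactly.

Treewidth 2.
One optimal decomposition is:
Bags: B1 = {b, c, f}  B2 = {c, f, g}  B3 = {a, b, c}  B4 = {b, e, f}  B5 = {d, f, g}
Tree: B1–B2, B1–B3, B1–B4, B2–B5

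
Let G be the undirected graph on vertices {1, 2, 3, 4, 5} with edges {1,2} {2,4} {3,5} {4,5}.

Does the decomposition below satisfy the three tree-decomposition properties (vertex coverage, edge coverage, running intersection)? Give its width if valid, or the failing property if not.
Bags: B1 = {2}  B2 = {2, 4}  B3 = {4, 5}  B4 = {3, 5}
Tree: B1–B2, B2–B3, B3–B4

A tree decomposition must satisfy three properties: every vertex lies in some bag; for every edge, both endpoints lie together in some bag; and for every vertex, the bags containing it form a connected subtree. Here vertex 1 appears in no bag, so the decomposition is invalid.

No — vertex 1 appears in no bag.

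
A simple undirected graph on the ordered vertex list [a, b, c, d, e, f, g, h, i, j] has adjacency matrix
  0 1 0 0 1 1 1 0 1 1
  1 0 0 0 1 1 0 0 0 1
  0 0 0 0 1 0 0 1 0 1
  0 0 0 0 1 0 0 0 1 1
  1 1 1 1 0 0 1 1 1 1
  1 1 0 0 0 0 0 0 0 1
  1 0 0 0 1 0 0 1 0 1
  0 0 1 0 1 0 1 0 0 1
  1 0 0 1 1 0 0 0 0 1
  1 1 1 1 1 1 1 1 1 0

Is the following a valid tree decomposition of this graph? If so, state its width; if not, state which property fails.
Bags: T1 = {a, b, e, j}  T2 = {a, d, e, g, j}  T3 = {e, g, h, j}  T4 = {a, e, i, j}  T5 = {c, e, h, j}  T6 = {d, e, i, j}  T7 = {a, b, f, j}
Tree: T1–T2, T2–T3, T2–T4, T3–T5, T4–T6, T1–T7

A tree decomposition must satisfy three properties: every vertex lies in some bag; for every edge, both endpoints lie together in some bag; and for every vertex, the bags containing it form a connected subtree. Here bags containing vertex d are not connected in the tree, so the decomposition is invalid.

No — bags containing vertex d are not connected in the tree.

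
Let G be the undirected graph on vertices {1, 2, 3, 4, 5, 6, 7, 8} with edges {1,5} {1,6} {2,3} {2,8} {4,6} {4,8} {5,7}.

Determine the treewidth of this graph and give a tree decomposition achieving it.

Treewidth 1.
One such decomposition:
Bags: B1 = {2, 3}  B2 = {2, 8}  B3 = {4, 8}  B4 = {4, 6}  B5 = {1, 6}  B6 = {1, 5}  B7 = {5, 7}
Tree: B1–B2, B2–B3, B3–B4, B4–B5, B5–B6, B6–B7

Each bag holds 2 vertices, so the decomposition has width 1, which upper-bounds the treewidth. G has an edge, so its treewidth is at least 1. Therefore the treewidth is 1.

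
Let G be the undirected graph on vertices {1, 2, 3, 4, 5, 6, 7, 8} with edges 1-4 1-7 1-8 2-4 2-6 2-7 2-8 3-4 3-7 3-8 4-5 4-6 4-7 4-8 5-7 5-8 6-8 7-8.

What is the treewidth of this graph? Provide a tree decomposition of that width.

Treewidth 3.
Bags: B1 = {4, 5, 7, 8}  B2 = {3, 4, 7, 8}  B3 = {1, 4, 7, 8}  B4 = {2, 4, 7, 8}  B5 = {2, 4, 6, 8}
Tree: B1–B2, B1–B3, B3–B4, B4–B5

Every bag has size at most 4, so the width is 4 − 1 = 3 and tw(G) ≤ 3. For the lower bound, the 4 vertices {2, 4, 6, 8} are pairwise adjacent, and any tree decomposition puts a clique entirely inside one bag — forcing width ≥ 3. The upper and lower bounds meet at 3, so that is the treewidth.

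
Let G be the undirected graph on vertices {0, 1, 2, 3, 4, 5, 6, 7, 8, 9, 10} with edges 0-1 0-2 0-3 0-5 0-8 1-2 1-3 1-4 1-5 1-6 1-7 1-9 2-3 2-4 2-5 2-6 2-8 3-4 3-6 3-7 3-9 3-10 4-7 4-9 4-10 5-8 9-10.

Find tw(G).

A width-3 tree decomposition is:
Bags: B1 = {1, 3, 4, 9}  B2 = {1, 2, 3, 4}  B3 = {1, 3, 4, 7}  B4 = {3, 4, 9, 10}  B5 = {0, 1, 2, 3}  B6 = {1, 2, 3, 6}  B7 = {0, 1, 2, 5}  B8 = {0, 2, 5, 8}
Tree: B1–B2, B2–B3, B1–B4, B2–B5, B2–B6, B5–B7, B7–B8
Every bag has size at most 4, so the width is 4 − 1 = 3 and tw(G) ≤ 3. Conversely, {0, 2, 5, 8} is a clique of size 4, and the vertices of any clique must share a bag in every tree decomposition; so some bag has ≥ 4 vertices and tw(G) ≥ 3. Therefore the treewidth is 3.

3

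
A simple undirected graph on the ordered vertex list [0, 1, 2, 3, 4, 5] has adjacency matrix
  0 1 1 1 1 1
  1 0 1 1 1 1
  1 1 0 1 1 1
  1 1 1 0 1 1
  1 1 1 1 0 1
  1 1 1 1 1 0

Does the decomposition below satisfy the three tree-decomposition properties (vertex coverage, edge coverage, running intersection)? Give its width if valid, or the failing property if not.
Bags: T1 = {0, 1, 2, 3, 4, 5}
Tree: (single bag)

Every vertex of G appears in some bag (union = {0, 1, 2, 3, 4, 5}); every edge is covered by a bag; and for each vertex v the set of bags containing v is connected in the bag tree. The decomposition is therefore valid. The largest bag has 6 vertices, so the width is 5.

Yes; width 5.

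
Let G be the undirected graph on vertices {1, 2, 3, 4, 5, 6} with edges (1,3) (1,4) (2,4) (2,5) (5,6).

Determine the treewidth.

A width-1 tree decomposition is:
Bags: B1 = {5, 6}  B2 = {2, 5}  B3 = {2, 4}  B4 = {1, 4}  B5 = {1, 3}
Tree: B1–B2, B2–B3, B3–B4, B4–B5
Every bag has size at most 2, so the width is 2 − 1 = 1 and tw(G) ≤ 1. Any graph with an edge has treewidth ≥ 1, and G has the edge 6–5. Combining the bounds, tw(G) = 1.

1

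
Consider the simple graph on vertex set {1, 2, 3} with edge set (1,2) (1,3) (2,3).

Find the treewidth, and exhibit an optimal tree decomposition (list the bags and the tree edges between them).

A single bag containing all 3 vertices is trivially a valid decomposition of width 2. On the other hand G contains the 3-clique {1, 2, 3}. A clique must lie in a single bag of any decomposition, so no decomposition can have width below 2. Combining the bounds, tw(G) = 2.

Treewidth 2.
Bags: B1 = {1, 2, 3}
Tree: (single bag)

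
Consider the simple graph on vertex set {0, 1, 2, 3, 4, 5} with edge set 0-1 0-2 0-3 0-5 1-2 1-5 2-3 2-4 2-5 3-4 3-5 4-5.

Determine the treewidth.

3

A width-3 tree decomposition is:
Bags: B1 = {0, 2, 3, 5}  B2 = {2, 3, 4, 5}  B3 = {0, 1, 2, 5}
Tree: B1–B2, B1–B3
Every bag has size at most 4, so the width is 4 − 1 = 3 and tw(G) ≤ 3. Conversely, {0, 1, 2, 5} is a clique of size 4, and the vertices of any clique must share a bag in every tree decomposition; so some bag has ≥ 4 vertices and tw(G) ≥ 3. The upper and lower bounds meet at 3, so that is the treewidth.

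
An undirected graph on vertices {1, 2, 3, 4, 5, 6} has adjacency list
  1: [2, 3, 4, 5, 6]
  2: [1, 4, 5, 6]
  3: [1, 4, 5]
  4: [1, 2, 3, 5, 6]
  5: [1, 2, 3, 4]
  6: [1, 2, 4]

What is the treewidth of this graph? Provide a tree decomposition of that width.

Treewidth 3.
One optimal decomposition is:
Bags: B1 = {1, 2, 4, 5}  B2 = {1, 3, 4, 5}  B3 = {1, 2, 4, 6}
Tree: B1–B2, B1–B3

Each bag holds 4 vertices, so the decomposition has width 3, which upper-bounds the treewidth. Conversely, {1, 2, 4, 5} is a clique of size 4, and the vertices of any clique must share a bag in every tree decomposition; so some bag has ≥ 4 vertices and tw(G) ≥ 3. Combining the bounds, tw(G) = 3.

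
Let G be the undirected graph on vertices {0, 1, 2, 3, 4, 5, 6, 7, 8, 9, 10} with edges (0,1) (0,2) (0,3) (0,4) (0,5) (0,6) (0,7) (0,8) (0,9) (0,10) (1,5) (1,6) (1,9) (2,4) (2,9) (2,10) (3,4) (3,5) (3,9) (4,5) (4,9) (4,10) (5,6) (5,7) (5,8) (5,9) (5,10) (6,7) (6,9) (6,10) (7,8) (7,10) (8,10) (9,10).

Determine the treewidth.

A width-4 tree decomposition is:
Bags: B1 = {0, 4, 5, 9, 10}  B2 = {0, 2, 4, 9, 10}  B3 = {0, 5, 6, 9, 10}  B4 = {0, 1, 5, 6, 9}  B5 = {0, 5, 6, 7, 10}  B6 = {0, 3, 4, 5, 9}  B7 = {0, 5, 7, 8, 10}
Tree: B1–B2, B1–B3, B3–B4, B3–B5, B1–B6, B5–B7
Each bag holds 5 vertices, so the decomposition has width 4, which upper-bounds the treewidth. For the lower bound, the 5 vertices {0, 2, 4, 9, 10} are pairwise adjacent, and any tree decomposition puts a clique entirely inside one bag — forcing width ≥ 4. The upper and lower bounds meet at 4, so that is the treewidth.

4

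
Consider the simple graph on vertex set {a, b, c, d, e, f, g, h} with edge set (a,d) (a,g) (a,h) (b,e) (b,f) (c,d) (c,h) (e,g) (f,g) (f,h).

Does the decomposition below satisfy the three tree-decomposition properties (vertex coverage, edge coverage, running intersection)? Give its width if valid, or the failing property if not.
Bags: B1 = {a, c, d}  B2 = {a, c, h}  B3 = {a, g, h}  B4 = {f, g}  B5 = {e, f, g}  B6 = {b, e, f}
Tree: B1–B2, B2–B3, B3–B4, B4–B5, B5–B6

A tree decomposition must satisfy three properties: every vertex lies in some bag; for every edge, both endpoints lie together in some bag; and for every vertex, the bags containing it form a connected subtree. Here edge (h,f) lies in no bag, so the decomposition is invalid.

No — edge (h,f) lies in no bag.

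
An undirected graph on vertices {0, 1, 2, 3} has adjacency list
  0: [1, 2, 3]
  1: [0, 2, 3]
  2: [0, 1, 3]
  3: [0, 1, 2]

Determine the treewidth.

3

A width-3 tree decomposition is:
Bags: B1 = {0, 1, 2, 3}
Tree: (single bag)
With just one bag of size 4, the width is 4 − 1 = 3, so tw(G) ≤ 3. Conversely, {0, 1, 2, 3} is a clique of size 4, and the vertices of any clique must share a bag in every tree decomposition; so some bag has ≥ 4 vertices and tw(G) ≥ 3. The upper and lower bounds meet at 3, so that is the treewidth.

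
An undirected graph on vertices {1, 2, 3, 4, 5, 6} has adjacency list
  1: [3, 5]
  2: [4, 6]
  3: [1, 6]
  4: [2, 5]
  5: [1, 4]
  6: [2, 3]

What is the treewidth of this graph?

2

A width-2 tree decomposition is:
Bags: B1 = {1, 3, 5}  B2 = {3, 5, 6}  B3 = {2, 5, 6}  B4 = {2, 4, 5}
Tree: B1–B2, B2–B3, B3–B4
Every bag has size at most 3, so the width is 3 − 1 = 2 and tw(G) ≤ 2. For the lower bound, G contains the cycle 5–1–3–6–2–4–5, so G is not a forest; only forests have treewidth ≤ 1, hence tw(G) ≥ 2. Hence tw(G) = 2 exactly.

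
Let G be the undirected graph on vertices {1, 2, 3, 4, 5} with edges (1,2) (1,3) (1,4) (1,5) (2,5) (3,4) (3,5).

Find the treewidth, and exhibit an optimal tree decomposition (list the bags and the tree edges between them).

Treewidth 2.
One optimal decomposition is:
Bags: B1 = {1, 3, 5}  B2 = {1, 2, 5}  B3 = {1, 3, 4}
Tree: B1–B2, B1–B3

The largest bag has 3 vertices, giving width 2; this decomposition certifies tw(G) ≤ 2. For the lower bound, the 3 vertices {1, 2, 5} are pairwise adjacent, and any tree decomposition puts a clique entirely inside one bag — forcing width ≥ 2. The upper and lower bounds meet at 2, so that is the treewidth.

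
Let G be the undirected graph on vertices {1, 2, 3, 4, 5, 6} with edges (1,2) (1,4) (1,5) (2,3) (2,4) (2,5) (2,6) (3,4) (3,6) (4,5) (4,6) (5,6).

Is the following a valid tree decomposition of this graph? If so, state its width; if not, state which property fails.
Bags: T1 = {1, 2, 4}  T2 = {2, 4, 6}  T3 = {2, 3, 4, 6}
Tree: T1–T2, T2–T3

No — vertex 5 appears in no bag.

A tree decomposition must satisfy three properties: every vertex lies in some bag; for every edge, both endpoints lie together in some bag; and for every vertex, the bags containing it form a connected subtree. Here vertex 5 appears in no bag, so the decomposition is invalid.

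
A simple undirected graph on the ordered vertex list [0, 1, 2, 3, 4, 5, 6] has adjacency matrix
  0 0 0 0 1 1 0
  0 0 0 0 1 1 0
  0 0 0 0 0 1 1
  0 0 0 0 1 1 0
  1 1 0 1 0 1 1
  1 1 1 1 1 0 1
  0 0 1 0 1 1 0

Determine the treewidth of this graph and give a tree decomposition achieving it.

Every bag has size at most 3, so the width is 3 − 1 = 2 and tw(G) ≤ 2. On the other hand G contains the 3-clique {2, 5, 6}. A clique must lie in a single bag of any decomposition, so no decomposition can have width below 2. Hence tw(G) = 2 exactly.

Treewidth 2.
Bags: B1 = {3, 4, 5}  B2 = {0, 4, 5}  B3 = {4, 5, 6}  B4 = {1, 4, 5}  B5 = {2, 5, 6}
Tree: B1–B2, B1–B3, B2–B4, B3–B5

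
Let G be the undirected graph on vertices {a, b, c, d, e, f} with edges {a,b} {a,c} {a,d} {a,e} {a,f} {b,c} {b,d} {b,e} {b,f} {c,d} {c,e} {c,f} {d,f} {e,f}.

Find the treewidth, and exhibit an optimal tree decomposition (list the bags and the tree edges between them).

Each bag holds 5 vertices, so the decomposition has width 4, which upper-bounds the treewidth. For the lower bound, the 5 vertices {a, b, c, d, f} are pairwise adjacent, and any tree decomposition puts a clique entirely inside one bag — forcing width ≥ 4. Hence tw(G) = 4 exactly.

Treewidth 4.
Bags: B1 = {a, b, c, d, f}  B2 = {a, b, c, e, f}
Tree: B1–B2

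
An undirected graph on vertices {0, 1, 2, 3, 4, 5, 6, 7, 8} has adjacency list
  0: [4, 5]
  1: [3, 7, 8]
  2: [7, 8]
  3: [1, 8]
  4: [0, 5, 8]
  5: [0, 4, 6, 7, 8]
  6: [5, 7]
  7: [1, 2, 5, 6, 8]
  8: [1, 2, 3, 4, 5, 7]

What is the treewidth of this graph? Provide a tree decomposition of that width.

The largest bag has 3 vertices, giving width 2; this decomposition certifies tw(G) ≤ 2. For the lower bound, the 3 vertices {0, 4, 5} are pairwise adjacent, and any tree decomposition puts a clique entirely inside one bag — forcing width ≥ 2. Combining the bounds, tw(G) = 2.

Treewidth 2.
One such decomposition:
Bags: B1 = {5, 7, 8}  B2 = {5, 6, 7}  B3 = {4, 5, 8}  B4 = {0, 4, 5}  B5 = {1, 7, 8}  B6 = {2, 7, 8}  B7 = {1, 3, 8}
Tree: B1–B2, B1–B3, B3–B4, B1–B5, B5–B6, B5–B7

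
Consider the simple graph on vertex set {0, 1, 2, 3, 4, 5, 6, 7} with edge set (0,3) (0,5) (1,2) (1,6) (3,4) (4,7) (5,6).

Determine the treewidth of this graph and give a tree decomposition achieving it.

Treewidth 1.
One optimal decomposition is:
Bags: B1 = {1, 2}  B2 = {1, 6}  B3 = {5, 6}  B4 = {0, 5}  B5 = {0, 3}  B6 = {3, 4}  B7 = {4, 7}
Tree: B1–B2, B2–B3, B3–B4, B4–B5, B5–B6, B6–B7

Every bag has size at most 2, so the width is 2 − 1 = 1 and tw(G) ≤ 1. Any graph with an edge has treewidth ≥ 1, and G has the edge 2–1. The upper and lower bounds meet at 1, so that is the treewidth.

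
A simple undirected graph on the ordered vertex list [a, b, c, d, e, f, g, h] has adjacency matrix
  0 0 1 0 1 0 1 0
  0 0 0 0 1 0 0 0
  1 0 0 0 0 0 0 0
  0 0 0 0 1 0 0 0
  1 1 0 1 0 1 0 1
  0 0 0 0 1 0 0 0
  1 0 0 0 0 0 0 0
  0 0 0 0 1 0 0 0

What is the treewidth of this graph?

A width-1 tree decomposition is:
Bags: B1 = {a, e}  B2 = {a, g}  B3 = {e, f}  B4 = {d, e}  B5 = {a, c}  B6 = {b, e}  B7 = {e, h}
Tree: B1–B2, B1–B3, B1–B4, B2–B5, B1–B6, B6–B7
The largest bag has 2 vertices, giving width 1; this decomposition certifies tw(G) ≤ 1. G has an edge, so its treewidth is at least 1. The upper and lower bounds meet at 1, so that is the treewidth.

1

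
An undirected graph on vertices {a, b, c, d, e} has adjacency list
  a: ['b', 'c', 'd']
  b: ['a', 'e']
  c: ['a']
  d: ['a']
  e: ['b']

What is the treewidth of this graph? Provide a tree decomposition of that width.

Every bag has size at most 2, so the width is 2 − 1 = 1 and tw(G) ≤ 1. G has an edge, so its treewidth is at least 1. Hence tw(G) = 1 exactly.

Treewidth 1.
One such decomposition:
Bags: B1 = {a, c}  B2 = {a, b}  B3 = {b, e}  B4 = {a, d}
Tree: B1–B2, B2–B3, B1–B4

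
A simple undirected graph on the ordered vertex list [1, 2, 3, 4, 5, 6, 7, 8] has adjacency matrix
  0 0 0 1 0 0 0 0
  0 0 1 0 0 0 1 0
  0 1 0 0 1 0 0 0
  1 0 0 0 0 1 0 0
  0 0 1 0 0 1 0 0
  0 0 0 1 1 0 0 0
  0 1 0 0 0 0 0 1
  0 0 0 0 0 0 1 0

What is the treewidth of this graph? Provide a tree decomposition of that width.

The largest bag has 2 vertices, giving width 1; this decomposition certifies tw(G) ≤ 1. Any graph with an edge has treewidth ≥ 1, and G has the edge 8–7. Therefore the treewidth is 1.

Treewidth 1.
One optimal decomposition is:
Bags: B1 = {7, 8}  B2 = {2, 7}  B3 = {2, 3}  B4 = {3, 5}  B5 = {5, 6}  B6 = {4, 6}  B7 = {1, 4}
Tree: B1–B2, B2–B3, B3–B4, B4–B5, B5–B6, B6–B7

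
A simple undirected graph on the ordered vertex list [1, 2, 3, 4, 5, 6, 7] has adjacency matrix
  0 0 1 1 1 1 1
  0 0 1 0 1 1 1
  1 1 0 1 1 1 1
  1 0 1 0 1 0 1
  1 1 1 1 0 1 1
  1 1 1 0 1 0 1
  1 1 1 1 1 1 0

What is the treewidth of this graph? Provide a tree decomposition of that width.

Treewidth 4.
One optimal decomposition is:
Bags: B1 = {1, 3, 5, 6, 7}  B2 = {1, 3, 4, 5, 7}  B3 = {2, 3, 5, 6, 7}
Tree: B1–B2, B1–B3

The largest bag has 5 vertices, giving width 4; this decomposition certifies tw(G) ≤ 4. Conversely, {1, 3, 4, 5, 7} is a clique of size 5, and the vertices of any clique must share a bag in every tree decomposition; so some bag has ≥ 5 vertices and tw(G) ≥ 4. The upper and lower bounds meet at 4, so that is the treewidth.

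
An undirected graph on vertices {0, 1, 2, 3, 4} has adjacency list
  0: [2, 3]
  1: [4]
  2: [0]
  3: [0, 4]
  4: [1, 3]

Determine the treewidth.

A width-1 tree decomposition is:
Bags: B1 = {1, 4}  B2 = {3, 4}  B3 = {0, 3}  B4 = {0, 2}
Tree: B1–B2, B2–B3, B3–B4
Each bag holds 2 vertices, so the decomposition has width 1, which upper-bounds the treewidth. Any graph with an edge has treewidth ≥ 1, and G has the edge 1–4. Hence tw(G) = 1 exactly.

1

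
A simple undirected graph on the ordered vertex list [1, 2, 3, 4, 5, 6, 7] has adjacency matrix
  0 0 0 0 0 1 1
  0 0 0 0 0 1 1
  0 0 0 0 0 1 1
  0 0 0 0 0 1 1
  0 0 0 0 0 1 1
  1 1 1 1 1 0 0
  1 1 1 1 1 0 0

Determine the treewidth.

2

A width-2 tree decomposition is:
Bags: B1 = {1, 6, 7}  B2 = {3, 6, 7}  B3 = {5, 6, 7}  B4 = {4, 6, 7}  B5 = {2, 6, 7}
Tree: B1–B2, B2–B3, B3–B4, B4–B5
Each bag holds 3 vertices, so the decomposition has width 2, which upper-bounds the treewidth. Since 6–1–7–3–6 is a cycle in G, G is not acyclic. Forests are exactly the graphs of treewidth ≤ 1, so tw(G) ≥ 2. The upper and lower bounds meet at 2, so that is the treewidth.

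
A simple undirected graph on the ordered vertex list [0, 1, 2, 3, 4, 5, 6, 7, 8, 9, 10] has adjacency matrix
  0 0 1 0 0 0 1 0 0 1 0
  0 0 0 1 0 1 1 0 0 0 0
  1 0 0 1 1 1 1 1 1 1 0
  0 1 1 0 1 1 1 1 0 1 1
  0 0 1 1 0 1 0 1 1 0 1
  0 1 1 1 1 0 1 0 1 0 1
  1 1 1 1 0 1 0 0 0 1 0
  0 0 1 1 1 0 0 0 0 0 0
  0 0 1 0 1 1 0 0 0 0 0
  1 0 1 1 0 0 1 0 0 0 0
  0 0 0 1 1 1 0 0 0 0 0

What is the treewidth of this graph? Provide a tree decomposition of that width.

Each bag holds 4 vertices, so the decomposition has width 3, which upper-bounds the treewidth. On the other hand G contains the 4-clique {1, 3, 5, 6}. A clique must lie in a single bag of any decomposition, so no decomposition can have width below 3. Therefore the treewidth is 3.

Treewidth 3.
Bags: B1 = {2, 3, 5, 6}  B2 = {2, 3, 4, 5}  B3 = {2, 3, 4, 7}  B4 = {2, 3, 6, 9}  B5 = {2, 4, 5, 8}  B6 = {1, 3, 5, 6}  B7 = {0, 2, 6, 9}  B8 = {3, 4, 5, 10}
Tree: B1–B2, B2–B3, B1–B4, B2–B5, B1–B6, B4–B7, B2–B8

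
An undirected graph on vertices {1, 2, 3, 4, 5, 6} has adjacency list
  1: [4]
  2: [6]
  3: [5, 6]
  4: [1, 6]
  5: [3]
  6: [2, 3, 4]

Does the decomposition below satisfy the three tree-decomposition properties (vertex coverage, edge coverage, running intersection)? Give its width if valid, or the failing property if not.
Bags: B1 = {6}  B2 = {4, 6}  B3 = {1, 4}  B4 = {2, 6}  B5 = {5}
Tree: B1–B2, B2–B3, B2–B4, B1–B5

No — vertex 3 appears in no bag.

A tree decomposition must satisfy three properties: every vertex lies in some bag; for every edge, both endpoints lie together in some bag; and for every vertex, the bags containing it form a connected subtree. Here vertex 3 appears in no bag, so the decomposition is invalid.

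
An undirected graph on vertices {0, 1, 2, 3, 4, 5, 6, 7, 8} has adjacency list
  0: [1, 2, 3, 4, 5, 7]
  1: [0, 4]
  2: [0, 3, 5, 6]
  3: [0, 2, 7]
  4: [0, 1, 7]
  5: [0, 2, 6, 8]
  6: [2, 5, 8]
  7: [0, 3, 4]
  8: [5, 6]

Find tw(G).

A width-2 tree decomposition is:
Bags: B1 = {2, 5, 6}  B2 = {0, 2, 5}  B3 = {0, 2, 3}  B4 = {0, 3, 7}  B5 = {5, 6, 8}  B6 = {0, 4, 7}  B7 = {0, 1, 4}
Tree: B1–B2, B2–B3, B3–B4, B1–B5, B4–B6, B6–B7
Every bag has size at most 3, so the width is 3 − 1 = 2 and tw(G) ≤ 2. On the other hand G contains the 3-clique {0, 1, 4}. A clique must lie in a single bag of any decomposition, so no decomposition can have width below 2. Combining the bounds, tw(G) = 2.

2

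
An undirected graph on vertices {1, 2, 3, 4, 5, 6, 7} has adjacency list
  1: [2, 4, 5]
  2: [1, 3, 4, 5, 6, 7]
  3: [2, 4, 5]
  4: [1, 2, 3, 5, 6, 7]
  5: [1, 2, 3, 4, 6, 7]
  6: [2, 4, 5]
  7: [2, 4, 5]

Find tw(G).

A width-3 tree decomposition is:
Bags: B1 = {2, 4, 5, 6}  B2 = {1, 2, 4, 5}  B3 = {2, 4, 5, 7}  B4 = {2, 3, 4, 5}
Tree: B1–B2, B2–B3, B1–B4
Each bag holds 4 vertices, so the decomposition has width 3, which upper-bounds the treewidth. For the lower bound, the 4 vertices {1, 2, 4, 5} are pairwise adjacent, and any tree decomposition puts a clique entirely inside one bag — forcing width ≥ 3. The upper and lower bounds meet at 3, so that is the treewidth.

3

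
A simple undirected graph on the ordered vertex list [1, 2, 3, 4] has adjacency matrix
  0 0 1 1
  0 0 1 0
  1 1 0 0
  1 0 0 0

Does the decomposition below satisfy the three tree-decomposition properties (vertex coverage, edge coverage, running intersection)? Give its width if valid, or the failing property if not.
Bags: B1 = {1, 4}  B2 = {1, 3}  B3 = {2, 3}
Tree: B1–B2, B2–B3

Checking the three conditions: (i) the bags cover all of {1, 2, 3, 4}; (ii) for each edge, some bag contains both endpoints; (iii) the bags containing any fixed vertex form a subtree. All hold, so the decomposition is valid with width 2 − 1 = 1.

Yes; width 1.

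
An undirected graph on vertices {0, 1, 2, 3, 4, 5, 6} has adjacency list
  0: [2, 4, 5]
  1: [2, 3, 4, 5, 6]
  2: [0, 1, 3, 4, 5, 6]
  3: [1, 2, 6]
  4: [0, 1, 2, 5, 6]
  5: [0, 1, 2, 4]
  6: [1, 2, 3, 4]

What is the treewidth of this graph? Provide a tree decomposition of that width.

Treewidth 3.
One such decomposition:
Bags: B1 = {1, 2, 4, 6}  B2 = {1, 2, 4, 5}  B3 = {1, 2, 3, 6}  B4 = {0, 2, 4, 5}
Tree: B1–B2, B1–B3, B2–B4

The largest bag has 4 vertices, giving width 3; this decomposition certifies tw(G) ≤ 3. On the other hand G contains the 4-clique {0, 2, 4, 5}. A clique must lie in a single bag of any decomposition, so no decomposition can have width below 3. Therefore the treewidth is 3.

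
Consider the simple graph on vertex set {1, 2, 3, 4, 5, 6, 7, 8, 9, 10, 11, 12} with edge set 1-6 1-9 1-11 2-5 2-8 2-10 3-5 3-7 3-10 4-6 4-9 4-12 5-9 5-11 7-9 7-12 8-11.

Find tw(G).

3

A width-3 tree decomposition is:
Bags: B1 = {1, 4, 6, 12}  B2 = {1, 4, 9, 12}  B3 = {1, 7, 9, 12}  B4 = {1, 7, 9, 11}  B5 = {5, 7, 9, 11}  B6 = {3, 5, 7, 11}  B7 = {3, 5, 8, 11}  B8 = {2, 3, 5, 8}  B9 = {2, 3, 8, 10}
Tree: B1–B2, B2–B3, B3–B4, B4–B5, B5–B6, B6–B7, B7–B8, B8–B9
Each bag holds 4 vertices, so the decomposition has width 3, which upper-bounds the treewidth. For the lower bound: the 4 vertex sets {4,6,12}, {1}, {9}, {3,5,7,11} are disjoint, each induces a connected subgraph, and every pair is joined by at least one edge of G. Contracting each set to a single vertex therefore yields K_{4} as a minor, and since treewidth is minor-monotone, tw(G) ≥ tw(K_{4}) = 3. Therefore the treewidth is 3.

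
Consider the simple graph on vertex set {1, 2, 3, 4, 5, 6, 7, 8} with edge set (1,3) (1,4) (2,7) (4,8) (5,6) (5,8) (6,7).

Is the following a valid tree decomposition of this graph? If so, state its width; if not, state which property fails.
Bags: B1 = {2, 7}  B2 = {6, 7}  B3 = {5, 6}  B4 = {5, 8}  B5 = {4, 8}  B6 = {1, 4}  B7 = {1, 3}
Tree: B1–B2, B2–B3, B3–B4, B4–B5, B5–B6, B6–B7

Vertex coverage: the bags together contain {1, 2, 3, 4, 5, 6, 7, 8}, the full vertex set. Edge coverage: each edge of G has both endpoints in at least one bag. Running intersection: for every vertex, the bags containing it form a connected subtree. All three properties hold, so this is a valid tree decomposition of width max|bag| − 1 = 1, and hence tw(G) ≤ 1.

Yes; width 1.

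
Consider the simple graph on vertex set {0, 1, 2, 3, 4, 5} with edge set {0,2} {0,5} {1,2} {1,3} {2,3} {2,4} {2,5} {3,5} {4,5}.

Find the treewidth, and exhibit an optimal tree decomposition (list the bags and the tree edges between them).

Treewidth 2.
One such decomposition:
Bags: B1 = {0, 2, 5}  B2 = {2, 4, 5}  B3 = {2, 3, 5}  B4 = {1, 2, 3}
Tree: B1–B2, B1–B3, B3–B4

Every bag has size at most 3, so the width is 3 − 1 = 2 and tw(G) ≤ 2. For the lower bound, the 3 vertices {1, 2, 3} are pairwise adjacent, and any tree decomposition puts a clique entirely inside one bag — forcing width ≥ 2. The upper and lower bounds meet at 2, so that is the treewidth.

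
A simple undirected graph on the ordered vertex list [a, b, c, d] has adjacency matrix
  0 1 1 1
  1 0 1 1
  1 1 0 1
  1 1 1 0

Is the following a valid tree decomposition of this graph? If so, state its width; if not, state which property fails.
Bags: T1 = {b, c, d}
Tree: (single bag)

A tree decomposition must satisfy three properties: every vertex lies in some bag; for every edge, both endpoints lie together in some bag; and for every vertex, the bags containing it form a connected subtree. Here vertex a appears in no bag, so the decomposition is invalid.

No — vertex a appears in no bag.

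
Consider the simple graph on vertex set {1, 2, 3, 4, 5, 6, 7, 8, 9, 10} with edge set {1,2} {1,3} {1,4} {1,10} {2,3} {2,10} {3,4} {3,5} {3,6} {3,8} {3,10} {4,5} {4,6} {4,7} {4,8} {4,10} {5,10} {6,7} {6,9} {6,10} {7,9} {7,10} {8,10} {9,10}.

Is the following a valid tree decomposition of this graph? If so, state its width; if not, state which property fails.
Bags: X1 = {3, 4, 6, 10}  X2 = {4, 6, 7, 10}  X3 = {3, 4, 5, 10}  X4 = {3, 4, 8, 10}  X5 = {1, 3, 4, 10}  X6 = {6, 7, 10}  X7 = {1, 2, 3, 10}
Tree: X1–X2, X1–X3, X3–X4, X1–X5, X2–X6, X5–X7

A tree decomposition must satisfy three properties: every vertex lies in some bag; for every edge, both endpoints lie together in some bag; and for every vertex, the bags containing it form a connected subtree. Here vertex 9 appears in no bag, so the decomposition is invalid.

No — vertex 9 appears in no bag.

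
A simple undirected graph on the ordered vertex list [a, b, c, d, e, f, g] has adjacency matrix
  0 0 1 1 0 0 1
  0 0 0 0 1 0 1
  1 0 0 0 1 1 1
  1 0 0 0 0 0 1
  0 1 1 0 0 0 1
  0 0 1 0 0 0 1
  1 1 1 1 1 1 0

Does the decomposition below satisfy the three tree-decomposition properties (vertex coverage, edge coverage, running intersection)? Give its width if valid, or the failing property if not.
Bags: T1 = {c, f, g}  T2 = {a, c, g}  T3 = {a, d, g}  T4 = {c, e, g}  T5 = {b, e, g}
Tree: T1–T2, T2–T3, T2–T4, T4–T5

Every vertex of G appears in some bag (union = {a, b, c, d, e, f, g}); every edge is covered by a bag; and for each vertex v the set of bags containing v is connected in the bag tree. The decomposition is therefore valid. The largest bag has 3 vertices, so the width is 2.

Yes; width 2.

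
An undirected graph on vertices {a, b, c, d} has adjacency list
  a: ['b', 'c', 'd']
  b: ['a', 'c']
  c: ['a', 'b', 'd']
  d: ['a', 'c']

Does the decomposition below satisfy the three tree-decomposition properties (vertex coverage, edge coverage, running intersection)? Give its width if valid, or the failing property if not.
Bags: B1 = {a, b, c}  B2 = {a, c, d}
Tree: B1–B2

Vertex coverage: the bags together contain {a, b, c, d}, the full vertex set. Edge coverage: each edge of G has both endpoints in at least one bag. Running intersection: for every vertex, the bags containing it form a connected subtree. All three properties hold, so this is a valid tree decomposition of width max|bag| − 1 = 2, and hence tw(G) ≤ 2.

Yes; width 2.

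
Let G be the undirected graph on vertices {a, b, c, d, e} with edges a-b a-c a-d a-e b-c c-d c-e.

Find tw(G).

2

A width-2 tree decomposition is:
Bags: B1 = {a, c, d}  B2 = {a, c, e}  B3 = {a, b, c}
Tree: B1–B2, B1–B3
The largest bag has 3 vertices, giving width 2; this decomposition certifies tw(G) ≤ 2. Conversely, {a, c, d} is a clique of size 3, and the vertices of any clique must share a bag in every tree decomposition; so some bag has ≥ 3 vertices and tw(G) ≥ 2. Hence tw(G) = 2 exactly.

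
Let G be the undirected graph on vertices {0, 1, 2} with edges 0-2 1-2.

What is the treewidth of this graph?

A width-1 tree decomposition is:
Bags: B1 = {0, 2}  B2 = {1, 2}
Tree: B1–B2
The largest bag has 2 vertices, giving width 1; this decomposition certifies tw(G) ≤ 1. G has an edge, so its treewidth is at least 1. The upper and lower bounds meet at 1, so that is the treewidth.

1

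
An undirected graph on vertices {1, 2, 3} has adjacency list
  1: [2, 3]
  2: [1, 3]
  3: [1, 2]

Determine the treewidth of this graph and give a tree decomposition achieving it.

Treewidth 2.
One such decomposition:
Bags: B1 = {1, 2, 3}
Tree: (single bag)

With just one bag of size 3, the width is 3 − 1 = 2, so tw(G) ≤ 2. Conversely, {1, 2, 3} is a clique of size 3, and the vertices of any clique must share a bag in every tree decomposition; so some bag has ≥ 3 vertices and tw(G) ≥ 2. Hence tw(G) = 2 exactly.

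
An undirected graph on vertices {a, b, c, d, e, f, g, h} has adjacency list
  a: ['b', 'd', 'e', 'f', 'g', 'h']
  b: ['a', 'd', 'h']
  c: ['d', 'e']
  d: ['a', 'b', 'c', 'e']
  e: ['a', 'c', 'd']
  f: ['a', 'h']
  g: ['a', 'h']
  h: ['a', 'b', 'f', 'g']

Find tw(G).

2

A width-2 tree decomposition is:
Bags: B1 = {a, b, h}  B2 = {a, g, h}  B3 = {a, f, h}  B4 = {a, b, d}  B5 = {a, d, e}  B6 = {c, d, e}
Tree: B1–B2, B2–B3, B1–B4, B4–B5, B5–B6
Each bag holds 3 vertices, so the decomposition has width 2, which upper-bounds the treewidth. On the other hand G contains the 3-clique {c, d, e}. A clique must lie in a single bag of any decomposition, so no decomposition can have width below 2. Therefore the treewidth is 2.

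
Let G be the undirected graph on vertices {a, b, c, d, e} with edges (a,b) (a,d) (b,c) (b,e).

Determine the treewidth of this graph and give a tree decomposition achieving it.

Treewidth 1.
Bags: B1 = {b, e}  B2 = {a, b}  B3 = {b, c}  B4 = {a, d}
Tree: B1–B2, B2–B3, B2–B4

Each bag holds 2 vertices, so the decomposition has width 1, which upper-bounds the treewidth. G has an edge, so its treewidth is at least 1. Combining the bounds, tw(G) = 1.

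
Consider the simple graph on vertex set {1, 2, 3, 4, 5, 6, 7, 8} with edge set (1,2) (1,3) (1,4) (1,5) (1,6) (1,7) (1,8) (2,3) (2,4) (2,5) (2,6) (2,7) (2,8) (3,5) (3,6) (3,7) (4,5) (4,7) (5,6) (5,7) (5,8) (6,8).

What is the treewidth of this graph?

4

A width-4 tree decomposition is:
Bags: B1 = {1, 2, 3, 5, 7}  B2 = {1, 2, 3, 5, 6}  B3 = {1, 2, 4, 5, 7}  B4 = {1, 2, 5, 6, 8}
Tree: B1–B2, B1–B3, B2–B4
Each bag holds 5 vertices, so the decomposition has width 4, which upper-bounds the treewidth. On the other hand G contains the 5-clique {1, 2, 5, 6, 8}. A clique must lie in a single bag of any decomposition, so no decomposition can have width below 4. Therefore the treewidth is 4.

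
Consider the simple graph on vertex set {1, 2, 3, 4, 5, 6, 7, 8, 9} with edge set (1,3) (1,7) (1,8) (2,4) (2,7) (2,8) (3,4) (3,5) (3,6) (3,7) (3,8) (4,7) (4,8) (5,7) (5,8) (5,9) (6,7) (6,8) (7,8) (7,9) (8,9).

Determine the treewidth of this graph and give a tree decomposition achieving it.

Treewidth 3.
Bags: B1 = {3, 6, 7, 8}  B2 = {3, 4, 7, 8}  B3 = {3, 5, 7, 8}  B4 = {5, 7, 8, 9}  B5 = {2, 4, 7, 8}  B6 = {1, 3, 7, 8}
Tree: B1–B2, B1–B3, B3–B4, B2–B5, B3–B6

Each bag holds 4 vertices, so the decomposition has width 3, which upper-bounds the treewidth. For the lower bound, the 4 vertices {5, 7, 8, 9} are pairwise adjacent, and any tree decomposition puts a clique entirely inside one bag — forcing width ≥ 3. Therefore the treewidth is 3.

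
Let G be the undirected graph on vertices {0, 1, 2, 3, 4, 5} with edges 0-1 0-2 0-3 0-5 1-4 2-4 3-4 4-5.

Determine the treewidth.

2

A width-2 tree decomposition is:
Bags: B1 = {0, 3, 4}  B2 = {0, 2, 4}  B3 = {0, 4, 5}  B4 = {0, 1, 4}
Tree: B1–B2, B2–B3, B3–B4
Every bag has size at most 3, so the width is 3 − 1 = 2 and tw(G) ≤ 2. For the lower bound, G contains the cycle 3–0–2–4–3, so G is not a forest; only forests have treewidth ≤ 1, hence tw(G) ≥ 2. Therefore the treewidth is 2.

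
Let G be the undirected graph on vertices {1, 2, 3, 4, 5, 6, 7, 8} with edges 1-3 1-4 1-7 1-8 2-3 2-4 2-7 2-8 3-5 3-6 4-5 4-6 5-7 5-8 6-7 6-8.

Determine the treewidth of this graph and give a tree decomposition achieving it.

Treewidth 4.
One such decomposition:
Bags: B1 = {3, 4, 6, 7, 8}  B2 = {1, 3, 4, 7, 8}  B3 = {2, 3, 4, 7, 8}  B4 = {3, 4, 5, 7, 8}
Tree: B1–B2, B2–B3, B3–B4

Each bag holds 5 vertices, so the decomposition has width 4, which upper-bounds the treewidth. For the lower bound: the 5 vertex sets {3,6}, {1,4}, {2,8}, {7}, {5} are disjoint, each induces a connected subgraph, and every pair is joined by at least one edge of G. Contracting each set to a single vertex therefore yields K_{5} as a minor, and since treewidth is minor-monotone, tw(G) ≥ tw(K_{5}) = 4. Hence tw(G) = 4 exactly.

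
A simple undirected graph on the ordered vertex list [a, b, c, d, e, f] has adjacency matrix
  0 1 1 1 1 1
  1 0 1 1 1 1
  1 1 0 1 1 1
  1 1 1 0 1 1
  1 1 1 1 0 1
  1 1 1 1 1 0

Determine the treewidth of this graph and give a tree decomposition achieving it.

Treewidth 5.
Bags: B1 = {a, b, c, d, e, f}
Tree: (single bag)

A single bag containing all 6 vertices is trivially a valid decomposition of width 5. Conversely, {a, b, c, d, e, f} is a clique of size 6, and the vertices of any clique must share a bag in every tree decomposition; so some bag has ≥ 6 vertices and tw(G) ≥ 5. Therefore the treewidth is 5.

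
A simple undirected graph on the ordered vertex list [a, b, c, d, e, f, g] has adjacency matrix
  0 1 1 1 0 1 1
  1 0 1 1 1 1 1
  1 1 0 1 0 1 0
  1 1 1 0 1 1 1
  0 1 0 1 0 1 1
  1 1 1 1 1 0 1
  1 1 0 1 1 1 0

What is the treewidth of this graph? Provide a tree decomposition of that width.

Every bag has size at most 5, so the width is 5 − 1 = 4 and tw(G) ≤ 4. For the lower bound, the 5 vertices {b, d, e, f, g} are pairwise adjacent, and any tree decomposition puts a clique entirely inside one bag — forcing width ≥ 4. The upper and lower bounds meet at 4, so that is the treewidth.

Treewidth 4.
One optimal decomposition is:
Bags: B1 = {a, b, c, d, f}  B2 = {a, b, d, f, g}  B3 = {b, d, e, f, g}
Tree: B1–B2, B2–B3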